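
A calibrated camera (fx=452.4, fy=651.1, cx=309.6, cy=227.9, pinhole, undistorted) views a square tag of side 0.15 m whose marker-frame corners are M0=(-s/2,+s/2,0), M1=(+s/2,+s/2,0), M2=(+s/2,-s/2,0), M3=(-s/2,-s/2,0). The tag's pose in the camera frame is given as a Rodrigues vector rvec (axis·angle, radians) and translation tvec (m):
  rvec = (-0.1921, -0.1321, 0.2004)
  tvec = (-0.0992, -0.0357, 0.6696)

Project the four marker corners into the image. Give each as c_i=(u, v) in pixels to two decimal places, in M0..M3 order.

Intrinsics K: fx=452.4, fy=651.1, cx=309.6, cy=227.9
Marker side s = 0.15 m; corners in marker frame (Z=0):
  M0 = (-0.0750, +0.0750, 0)
  M1 = (+0.0750, +0.0750, 0)
  M2 = (+0.0750, -0.0750, 0)
  M3 = (-0.0750, -0.0750, 0)
rvec = (-0.1921, -0.1321, 0.2004), |rvec| = θ = 0.30743 rad = 17.614°
Rodrigues: sinθ=0.30261, 1−cosθ=0.04689; R = I + sinθ·[k]× + (1−cosθ)·[k]×²:
    [+0.97142 -0.18467 -0.14913]
    [+0.20985 +0.96177 +0.17596]
    [+0.11093 -0.20222 +0.97304]
t = (-0.0992, -0.0357, 0.6696) m
M0: Pc = R·M0+t = (-0.18591, +0.02069, +0.64611); u = 452.4·(-0.18591)/0.64611 + 309.6 = 179.4306, v = 651.1·(+0.02069)/0.64611 + 227.9 = 248.7540
M1: Pc = R·M1+t = (-0.04019, +0.05217, +0.66275); u = 452.4·(-0.04019)/0.66275 + 309.6 = 282.1635, v = 651.1·(+0.05217)/0.66275 + 227.9 = 279.1540
M2: Pc = R·M2+t = (-0.01249, -0.09209, +0.69309); u = 452.4·(-0.01249)/0.69309 + 309.6 = 301.4453, v = 651.1·(-0.09209)/0.69309 + 227.9 = 141.3846
M3: Pc = R·M3+t = (-0.15821, -0.12357, +0.67645); u = 452.4·(-0.15821)/0.67645 + 309.6 = 203.7934, v = 651.1·(-0.12357)/0.67645 + 227.9 = 108.9589

c0=(179.43, 248.75) c1=(282.16, 279.15) c2=(301.45, 141.38) c3=(203.79, 108.96)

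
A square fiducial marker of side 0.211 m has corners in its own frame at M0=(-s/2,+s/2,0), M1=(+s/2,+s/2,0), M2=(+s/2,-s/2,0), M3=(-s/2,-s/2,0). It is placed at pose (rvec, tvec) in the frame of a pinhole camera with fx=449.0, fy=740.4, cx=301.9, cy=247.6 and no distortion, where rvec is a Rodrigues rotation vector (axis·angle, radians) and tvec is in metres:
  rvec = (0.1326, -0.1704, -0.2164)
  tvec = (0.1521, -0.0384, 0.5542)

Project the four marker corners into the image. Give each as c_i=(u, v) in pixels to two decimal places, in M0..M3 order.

Intrinsics K: fx=449.0, fy=740.4, cx=301.9, cy=247.6
Marker side s = 0.211 m; corners in marker frame (Z=0):
  M0 = (-0.1055, +0.1055, 0)
  M1 = (+0.1055, +0.1055, 0)
  M2 = (+0.1055, -0.1055, 0)
  M3 = (-0.1055, -0.1055, 0)
rvec = (0.1326, -0.1704, -0.2164), |rvec| = θ = 0.30569 rad = 17.515°
Rodrigues: sinθ=0.30095, 1−cosθ=0.04636; R = I + sinθ·[k]× + (1−cosθ)·[k]×²:
    [+0.96236 +0.20184 -0.18199]
    [-0.22426 +0.96804 -0.11225]
    [+0.15352 +0.14884 +0.97687]
t = (0.1521, -0.0384, 0.5542) m
M0: Pc = R·M0+t = (+0.07186, +0.08739, +0.55371); u = 449.0·(+0.07186)/0.55371 + 301.9 = 360.1749, v = 740.4·(+0.08739)/0.55371 + 247.6 = 364.4522
M1: Pc = R·M1+t = (+0.27492, +0.04007, +0.58610); u = 449.0·(+0.27492)/0.58610 + 301.9 = 512.5134, v = 740.4·(+0.04007)/0.58610 + 247.6 = 298.2188
M2: Pc = R·M2+t = (+0.23234, -0.16419, +0.55469); u = 449.0·(+0.23234)/0.55469 + 301.9 = 489.9652, v = 740.4·(-0.16419)/0.55469 + 247.6 = 28.4441
M3: Pc = R·M3+t = (+0.02928, -0.11687, +0.52230); u = 449.0·(+0.02928)/0.52230 + 301.9 = 327.0683, v = 740.4·(-0.11687)/0.52230 + 247.6 = 81.9285

c0=(360.17, 364.45) c1=(512.51, 298.22) c2=(489.97, 28.44) c3=(327.07, 81.93)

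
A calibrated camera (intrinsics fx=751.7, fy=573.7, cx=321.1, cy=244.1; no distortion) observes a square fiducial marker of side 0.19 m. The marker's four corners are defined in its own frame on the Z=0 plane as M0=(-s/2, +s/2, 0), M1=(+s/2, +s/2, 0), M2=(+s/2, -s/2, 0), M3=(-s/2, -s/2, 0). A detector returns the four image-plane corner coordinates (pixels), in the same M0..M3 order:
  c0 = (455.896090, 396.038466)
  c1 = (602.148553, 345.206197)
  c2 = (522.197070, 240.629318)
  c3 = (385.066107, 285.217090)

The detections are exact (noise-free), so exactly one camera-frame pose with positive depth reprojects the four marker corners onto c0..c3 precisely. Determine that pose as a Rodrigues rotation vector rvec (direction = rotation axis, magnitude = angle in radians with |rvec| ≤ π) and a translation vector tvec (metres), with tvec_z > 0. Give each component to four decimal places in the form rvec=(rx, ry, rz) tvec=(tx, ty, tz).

Intrinsics K: fx=751.7, fy=573.7, cx=321.1, cy=244.1
Marker side s = 0.19 m; corners in marker frame (Z=0):
  M0 = (-0.0950, +0.0950, 0)
  M1 = (+0.0950, +0.0950, 0)
  M2 = (+0.0950, -0.0950, 0)
  M3 = (-0.0950, -0.0950, 0)
Detected image corners:
  c0 = (455.896090, 396.038466) px
  c1 = (602.148553, 345.206197) px
  c2 = (522.197070, 240.629318) px
  c3 = (385.066107, 285.217090) px
Planar DLT: solve 8×8 A·h = b for H (H[2,2]=1):
  H  [+806.47730 +197.80257 +490.71910]
  H  [-210.72056 +438.16198 +314.41350]
  H  [+0.12549 -0.40559 +1.00000]
B = K⁻¹H; ‖b₁‖=1.109791, ‖b₂‖=1.109791; λ = 2/(‖b₁‖+‖b₂‖) = 0.901071, sign → tz>0 ⇒ λ=+0.901071
r₁ = λ·B[:,0] = (+0.91843,-0.37908,+0.11307); r₂ = λ·B[:,1] = (+0.39322,+0.84369,-0.36546)
r₃ = r₁×r₂ = (+0.04314,+0.38012,+0.92393); SVD([r₁ r₂ r₃]) → R = UVᵀ:
  R  [+0.91843 +0.39322 +0.04314]
  R  [-0.37908 +0.84369 +0.38012]
  R  [+0.11307 -0.36546 +0.92393]
t = (+0.20332, +0.11044, +0.90107) m
tr R = 2.686053; θ = arccos((tr R − 1)/2) = 0.567911 rad = 32.539°
axis k = ((R−Rᵀ)₃₂, (R−Rᵀ)₁₃, (R−Rᵀ)₂₁) / (2 sinθ) = (-0.693085, -0.065012, -0.717919)
rvec = θ·k = (-0.393611, -0.036921, -0.407714)

rvec=(-0.3936, -0.0369, -0.4077) tvec=(0.2033, 0.1104, 0.9011)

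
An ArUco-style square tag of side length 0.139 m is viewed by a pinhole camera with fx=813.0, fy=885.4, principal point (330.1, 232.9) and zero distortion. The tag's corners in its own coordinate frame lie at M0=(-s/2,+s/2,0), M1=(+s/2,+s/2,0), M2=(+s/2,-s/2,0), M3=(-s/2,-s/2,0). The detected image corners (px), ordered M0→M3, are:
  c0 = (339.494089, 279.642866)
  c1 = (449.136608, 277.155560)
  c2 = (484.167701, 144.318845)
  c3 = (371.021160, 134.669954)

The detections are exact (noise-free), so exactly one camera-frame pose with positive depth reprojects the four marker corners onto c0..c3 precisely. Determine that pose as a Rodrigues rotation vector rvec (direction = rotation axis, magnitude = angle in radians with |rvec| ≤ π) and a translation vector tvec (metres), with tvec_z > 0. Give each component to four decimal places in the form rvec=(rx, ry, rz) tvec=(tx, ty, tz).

rvec=(0.3965, -0.5239, 0.1176) tvec=(0.0838, -0.0203, 0.8226)

Intrinsics K: fx=813.0, fy=885.4, cx=330.1, cy=232.9
Marker side s = 0.139 m; corners in marker frame (Z=0):
  M0 = (-0.0695, +0.0695, 0)
  M1 = (+0.0695, +0.0695, 0)
  M2 = (+0.0695, -0.0695, 0)
  M3 = (-0.0695, -0.0695, 0)
Detected image corners:
  c0 = (339.494089, 279.642866) px
  c1 = (449.136608, 277.155560) px
  c2 = (484.167701, 144.318845) px
  c3 = (371.021160, 134.669954) px
Planar DLT: solve 8×8 A·h = b for H (H[2,2]=1):
  H  [+1054.99832 -71.08923 +412.87183]
  H  [+153.63771 +1083.30087 +211.00719]
  H  [+0.61797 +0.41092 +1.00000]
B = K⁻¹H; ‖b₁‖=1.215603, ‖b₂‖=1.215603; λ = 2/(‖b₁‖+‖b₂‖) = 0.822637, sign → tz>0 ⇒ λ=+0.822637
r₁ = λ·B[:,0] = (+0.86109,+0.00902,+0.50837); r₂ = λ·B[:,1] = (-0.20918,+0.91759,+0.33804)
r₃ = r₁×r₂ = (-0.46342,-0.39743,+0.79202); SVD([r₁ r₂ r₃]) → R = UVᵀ:
  R  [+0.86109 -0.20918 -0.46342]
  R  [+0.00902 +0.91759 -0.39743]
  R  [+0.50837 +0.33804 +0.79202]
t = (+0.08375, -0.02034, +0.82264) m
tr R = 2.570701; θ = arccos((tr R − 1)/2) = 0.667534 rad = 38.247°
axis k = ((R−Rᵀ)₃₂, (R−Rᵀ)₁₃, (R−Rᵀ)₂₁) / (2 sinθ) = (+0.594026, -0.784902, +0.176244)
rvec = θ·k = (+0.396532, -0.523949, +0.117649)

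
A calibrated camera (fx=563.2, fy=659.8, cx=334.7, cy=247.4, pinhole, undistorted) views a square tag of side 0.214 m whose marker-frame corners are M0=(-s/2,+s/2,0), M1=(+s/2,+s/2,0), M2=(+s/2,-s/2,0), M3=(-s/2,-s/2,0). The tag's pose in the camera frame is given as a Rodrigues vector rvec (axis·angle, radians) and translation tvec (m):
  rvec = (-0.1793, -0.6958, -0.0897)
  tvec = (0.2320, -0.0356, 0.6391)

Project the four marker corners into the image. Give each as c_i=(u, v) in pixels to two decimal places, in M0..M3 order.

c0=(502.27, 332.56) c1=(601.79, 311.08) c2=(567.52, 116.85) c3=(464.81, 91.46)

Intrinsics K: fx=563.2, fy=659.8, cx=334.7, cy=247.4
Marker side s = 0.214 m; corners in marker frame (Z=0):
  M0 = (-0.1070, +0.1070, 0)
  M1 = (+0.1070, +0.1070, 0)
  M2 = (+0.1070, -0.1070, 0)
  M3 = (-0.1070, -0.1070, 0)
rvec = (-0.1793, -0.6958, -0.0897), |rvec| = θ = 0.72411 rad = 41.488°
Rodrigues: sinθ=0.66247, 1−cosθ=0.25091; R = I + sinθ·[k]× + (1−cosθ)·[k]×²:
    [+0.76447 +0.14176 -0.62887]
    [-0.02236 +0.98077 +0.19390]
    [+0.64427 -0.13417 +0.75294]
t = (0.2320, -0.0356, 0.6391) m
M0: Pc = R·M0+t = (+0.16537, +0.07173, +0.55581); u = 563.2·(+0.16537)/0.55581 + 334.7 = 502.2695, v = 659.8·(+0.07173)/0.55581 + 247.4 = 332.5566
M1: Pc = R·M1+t = (+0.32897, +0.06695, +0.69368); u = 563.2·(+0.32897)/0.69368 + 334.7 = 601.7893, v = 659.8·(+0.06695)/0.69368 + 247.4 = 311.0791
M2: Pc = R·M2+t = (+0.29863, -0.14293, +0.72239); u = 563.2·(+0.29863)/0.72239 + 334.7 = 567.5214, v = 659.8·(-0.14293)/0.72239 + 247.4 = 116.8499
M3: Pc = R·M3+t = (+0.13503, -0.13815, +0.58452); u = 563.2·(+0.13503)/0.58452 + 334.7 = 464.8072, v = 659.8·(-0.13815)/0.58452 + 247.4 = 91.4589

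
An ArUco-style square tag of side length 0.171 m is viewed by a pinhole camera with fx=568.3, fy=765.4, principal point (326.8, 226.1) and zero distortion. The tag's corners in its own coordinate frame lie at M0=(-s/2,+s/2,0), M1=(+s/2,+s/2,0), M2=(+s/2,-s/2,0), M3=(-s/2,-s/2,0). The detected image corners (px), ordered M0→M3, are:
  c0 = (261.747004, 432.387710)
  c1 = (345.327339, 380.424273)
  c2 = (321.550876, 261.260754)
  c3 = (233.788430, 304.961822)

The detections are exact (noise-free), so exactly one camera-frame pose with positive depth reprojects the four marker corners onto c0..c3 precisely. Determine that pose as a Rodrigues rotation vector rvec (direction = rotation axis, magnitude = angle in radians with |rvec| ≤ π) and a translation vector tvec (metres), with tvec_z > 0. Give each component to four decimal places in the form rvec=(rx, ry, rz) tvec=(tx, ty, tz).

rvec=(0.0848, -0.4838, -0.2890) tvec=(-0.0600, 0.1535, 0.9915)

Intrinsics K: fx=568.3, fy=765.4, cx=326.8, cy=226.1
Marker side s = 0.171 m; corners in marker frame (Z=0):
  M0 = (-0.0855, +0.0855, 0)
  M1 = (+0.0855, +0.0855, 0)
  M2 = (+0.0855, -0.0855, 0)
  M3 = (-0.0855, -0.0855, 0)
Detected image corners:
  c0 = (261.747004, 432.387710) px
  c1 = (345.327339, 380.424273) px
  c2 = (321.550876, 261.260754) px
  c3 = (233.788430, 304.961822) px
Planar DLT: solve 8×8 A·h = b for H (H[2,2]=1):
  H  [+631.59844 +194.28150 +292.41673]
  H  [-124.91092 +771.67482 +344.62722]
  H  [+0.44993 +0.14962 +1.00000]
B = K⁻¹H; ‖b₁‖=1.008528, ‖b₂‖=1.008528; λ = 2/(‖b₁‖+‖b₂‖) = 0.991544, sign → tz>0 ⇒ λ=+0.991544
r₁ = λ·B[:,0] = (+0.84544,-0.29360,+0.44613); r₂ = λ·B[:,1] = (+0.25366,+0.95585,+0.14835)
r₃ = r₁×r₂ = (-0.46999,-0.01226,+0.88259); SVD([r₁ r₂ r₃]) → R = UVᵀ:
  R  [+0.84544 +0.25366 -0.46999]
  R  [-0.29360 +0.95585 -0.01226]
  R  [+0.44613 +0.14835 +0.88259]
t = (-0.05999, +0.15355, +0.99154) m
tr R = 2.683873; θ = arccos((tr R − 1)/2) = 0.569935 rad = 32.655°
axis k = ((R−Rᵀ)₃₂, (R−Rᵀ)₁₃, (R−Rᵀ)₂₁) / (2 sinθ) = (+0.148831, -0.848924, -0.507126)
rvec = θ·k = (+0.084824, -0.483831, -0.289029)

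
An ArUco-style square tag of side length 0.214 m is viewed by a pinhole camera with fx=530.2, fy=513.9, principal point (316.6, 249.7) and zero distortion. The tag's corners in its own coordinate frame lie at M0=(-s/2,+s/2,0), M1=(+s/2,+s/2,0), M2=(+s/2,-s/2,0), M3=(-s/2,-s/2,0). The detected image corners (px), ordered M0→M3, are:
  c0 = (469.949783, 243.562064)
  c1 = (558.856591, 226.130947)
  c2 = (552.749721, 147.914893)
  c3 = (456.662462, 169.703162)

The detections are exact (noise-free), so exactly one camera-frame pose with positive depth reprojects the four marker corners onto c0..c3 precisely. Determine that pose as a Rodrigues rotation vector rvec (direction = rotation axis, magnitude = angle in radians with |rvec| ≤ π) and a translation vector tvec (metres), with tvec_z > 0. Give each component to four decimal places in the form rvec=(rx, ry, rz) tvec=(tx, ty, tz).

rvec=(0.5364, 0.1575, -0.2604) tvec=(0.4606, -0.1264, 1.2698)

Intrinsics K: fx=530.2, fy=513.9, cx=316.6, cy=249.7
Marker side s = 0.214 m; corners in marker frame (Z=0):
  M0 = (-0.1070, +0.1070, 0)
  M1 = (+0.1070, +0.1070, 0)
  M2 = (+0.1070, -0.1070, 0)
  M3 = (-0.1070, -0.1070, 0)
Detected image corners:
  c0 = (469.949783, 243.562064) px
  c1 = (558.856591, 226.130947) px
  c2 = (552.749721, 147.914893) px
  c3 = (456.662462, 169.703162) px
Planar DLT: solve 8×8 A·h = b for H (H[2,2]=1):
  H  [+345.10964 +239.52186 +508.91262]
  H  [-124.60770 +430.03057 +198.55375]
  H  [-0.16963 +0.38054 +1.00000]
B = K⁻¹H; ‖b₁‖=0.787523, ‖b₂‖=0.787523; λ = 2/(‖b₁‖+‖b₂‖) = 1.269805, sign → tz>0 ⇒ λ=+1.269805
r₁ = λ·B[:,0] = (+0.95514,-0.20323,-0.21540); r₂ = λ·B[:,1] = (+0.28511,+0.82778,+0.48321)
r₃ = r₁×r₂ = (+0.08010,-0.52294,+0.84860); SVD([r₁ r₂ r₃]) → R = UVᵀ:
  R  [+0.95514 +0.28511 +0.08010]
  R  [-0.20323 +0.82778 -0.52294]
  R  [-0.21540 +0.48321 +0.84860]
t = (+0.46058, -0.12638, +1.26980) m
tr R = 2.631524; θ = arccos((tr R − 1)/2) = 0.616751 rad = 35.337°
axis k = ((R−Rᵀ)₃₂, (R−Rᵀ)₁₃, (R−Rᵀ)₂₁) / (2 sinθ) = (+0.869787, +0.255449, -0.422156)
rvec = θ·k = (+0.536442, +0.157549, -0.260365)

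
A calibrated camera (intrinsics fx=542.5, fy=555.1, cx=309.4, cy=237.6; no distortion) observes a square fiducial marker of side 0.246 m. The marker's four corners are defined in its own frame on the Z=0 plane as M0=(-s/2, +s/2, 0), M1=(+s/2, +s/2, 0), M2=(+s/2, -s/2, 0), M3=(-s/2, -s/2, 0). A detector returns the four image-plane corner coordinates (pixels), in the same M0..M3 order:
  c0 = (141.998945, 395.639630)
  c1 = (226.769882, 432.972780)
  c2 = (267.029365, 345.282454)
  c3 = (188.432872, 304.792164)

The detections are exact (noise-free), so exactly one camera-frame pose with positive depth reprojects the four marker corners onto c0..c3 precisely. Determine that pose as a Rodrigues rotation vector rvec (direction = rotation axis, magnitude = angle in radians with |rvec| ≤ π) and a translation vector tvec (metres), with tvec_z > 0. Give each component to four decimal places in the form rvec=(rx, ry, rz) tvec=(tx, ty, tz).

Intrinsics K: fx=542.5, fy=555.1, cx=309.4, cy=237.6
Marker side s = 0.246 m; corners in marker frame (Z=0):
  M0 = (-0.1230, +0.1230, 0)
  M1 = (+0.1230, +0.1230, 0)
  M2 = (+0.1230, -0.1230, 0)
  M3 = (-0.1230, -0.1230, 0)
Detected image corners:
  c0 = (141.998945, 395.639630) px
  c1 = (226.769882, 432.972780) px
  c2 = (267.029365, 345.282454) px
  c3 = (188.432872, 304.792164) px
Planar DLT: solve 8×8 A·h = b for H (H[2,2]=1):
  H  [+378.23157 -214.51251 +207.69084]
  H  [+241.70020 +293.35668 +369.18160]
  H  [+0.22554 -0.18759 +1.00000]
B = K⁻¹H; ‖b₁‖=0.699272, ‖b₂‖=0.699272; λ = 2/(‖b₁‖+‖b₂‖) = 1.430058, sign → tz>0 ⇒ λ=+1.430058
r₁ = λ·B[:,0] = (+0.81309,+0.48462,+0.32253); r₂ = λ·B[:,1] = (-0.41247,+0.87058,-0.26827)
r₃ = r₁×r₂ = (-0.41079,+0.08509,+0.90775); SVD([r₁ r₂ r₃]) → R = UVᵀ:
  R  [+0.81309 -0.41247 -0.41079]
  R  [+0.48462 +0.87058 +0.08509]
  R  [+0.32253 -0.26827 +0.90775]
t = (-0.26811, +0.33898, +1.43006) m
tr R = 2.591417; θ = arccos((tr R − 1)/2) = 0.650620 rad = 37.278°
axis k = ((R−Rᵀ)₃₂, (R−Rᵀ)₁₃, (R−Rᵀ)₂₁) / (2 sinθ) = (-0.291703, -0.605373, +0.740563)
rvec = θ·k = (-0.189788, -0.393867, +0.481825)

rvec=(-0.1898, -0.3939, 0.4818) tvec=(-0.2681, 0.3390, 1.4301)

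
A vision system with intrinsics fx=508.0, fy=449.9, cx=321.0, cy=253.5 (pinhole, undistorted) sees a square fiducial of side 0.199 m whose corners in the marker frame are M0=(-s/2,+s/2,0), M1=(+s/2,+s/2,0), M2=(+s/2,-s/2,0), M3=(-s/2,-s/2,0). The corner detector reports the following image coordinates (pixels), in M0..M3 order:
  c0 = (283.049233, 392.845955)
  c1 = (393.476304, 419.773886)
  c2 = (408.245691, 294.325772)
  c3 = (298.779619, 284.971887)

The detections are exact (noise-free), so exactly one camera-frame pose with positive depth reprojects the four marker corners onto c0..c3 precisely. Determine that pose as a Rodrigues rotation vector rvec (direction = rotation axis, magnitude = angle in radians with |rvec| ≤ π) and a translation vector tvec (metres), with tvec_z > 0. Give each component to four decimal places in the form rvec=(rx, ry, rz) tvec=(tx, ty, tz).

Intrinsics K: fx=508.0, fy=449.9, cx=321.0, cy=253.5
Marker side s = 0.199 m; corners in marker frame (Z=0):
  M0 = (-0.0995, +0.0995, 0)
  M1 = (+0.0995, +0.0995, 0)
  M2 = (+0.0995, -0.0995, 0)
  M3 = (-0.0995, -0.0995, 0)
Detected image corners:
  c0 = (283.049233, 392.845955) px
  c1 = (393.476304, 419.773886) px
  c2 = (408.245691, 294.325772) px
  c3 = (298.779619, 284.971887) px
Planar DLT: solve 8×8 A·h = b for H (H[2,2]=1):
  H  [+298.46593 -127.23102 +341.98166]
  H  [-165.01047 +532.28346 +346.47057]
  H  [-0.73433 -0.14578 +1.00000]
B = K⁻¹H; ‖b₁‖=1.283429, ‖b₂‖=1.283429; λ = 2/(‖b₁‖+‖b₂‖) = 0.779163, sign → tz>0 ⇒ λ=+0.779163
r₁ = λ·B[:,0] = (+0.81932,+0.03661,-0.57216); r₂ = λ·B[:,1] = (-0.12337,+0.98584,-0.11358)
r₃ = r₁×r₂ = (+0.55990,+0.16365,+0.81224); SVD([r₁ r₂ r₃]) → R = UVᵀ:
  R  [+0.81932 -0.12337 +0.55990]
  R  [+0.03661 +0.98584 +0.16365]
  R  [-0.57216 -0.11358 +0.81224]
t = (+0.03218, +0.16101, +0.77916) m
tr R = 2.617402; θ = arccos((tr R − 1)/2) = 0.628856 rad = 36.031°
axis k = ((R−Rᵀ)₃₂, (R−Rᵀ)₁₃, (R−Rᵀ)₂₁) / (2 sinθ) = (-0.235655, +0.962275, +0.135992)
rvec = θ·k = (-0.148193, +0.605132, +0.085520)

rvec=(-0.1482, 0.6051, 0.0855) tvec=(0.0322, 0.1610, 0.7792)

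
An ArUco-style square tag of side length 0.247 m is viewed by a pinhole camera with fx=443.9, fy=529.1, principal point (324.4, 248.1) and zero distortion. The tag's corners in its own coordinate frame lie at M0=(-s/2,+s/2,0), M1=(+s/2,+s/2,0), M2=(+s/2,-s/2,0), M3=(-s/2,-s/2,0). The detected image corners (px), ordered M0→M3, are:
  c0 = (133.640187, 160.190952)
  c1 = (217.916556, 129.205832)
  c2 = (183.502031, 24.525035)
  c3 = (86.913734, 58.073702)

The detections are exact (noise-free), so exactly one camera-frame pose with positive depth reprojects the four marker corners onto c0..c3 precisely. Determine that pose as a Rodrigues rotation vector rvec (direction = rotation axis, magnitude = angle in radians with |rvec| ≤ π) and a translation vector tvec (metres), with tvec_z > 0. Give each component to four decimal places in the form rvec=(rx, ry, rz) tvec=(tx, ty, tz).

rvec=(0.6539, -0.1787, -0.2831) tvec=(-0.4473, -0.3408, 1.1871)

Intrinsics K: fx=443.9, fy=529.1, cx=324.4, cy=248.1
Marker side s = 0.247 m; corners in marker frame (Z=0):
  M0 = (-0.1235, +0.1235, 0)
  M1 = (+0.1235, +0.1235, 0)
  M2 = (+0.1235, -0.1235, 0)
  M3 = (-0.1235, -0.1235, 0)
Detected image corners:
  c0 = (133.640187, 160.190952) px
  c1 = (217.916556, 129.205832) px
  c2 = (183.502031, 24.525035) px
  c3 = (86.913734, 58.073702) px
Planar DLT: solve 8×8 A·h = b for H (H[2,2]=1):
  H  [+374.28335 +245.38339 +157.15426]
  H  [-124.45646 +467.29875 +96.21302]
  H  [+0.06283 +0.52301 +1.00000]
B = K⁻¹H; ‖b₁‖=0.842387, ‖b₂‖=0.842387; λ = 2/(‖b₁‖+‖b₂‖) = 1.187102, sign → tz>0 ⇒ λ=+1.187102
r₁ = λ·B[:,0] = (+0.94642,-0.31421,+0.07459); r₂ = λ·B[:,1] = (+0.20250,+0.75732,+0.62086)
r₃ = r₁×r₂ = (-0.25157,-0.57249,+0.78036); SVD([r₁ r₂ r₃]) → R = UVᵀ:
  R  [+0.94642 +0.20250 -0.25157]
  R  [-0.31421 +0.75732 -0.57249]
  R  [+0.07459 +0.62086 +0.78036]
t = (-0.44726, -0.34078, +1.18710) m
tr R = 2.484098; θ = arccos((tr R − 1)/2) = 0.734675 rad = 42.094°
axis k = ((R−Rᵀ)₃₂, (R−Rᵀ)₁₃, (R−Rᵀ)₂₁) / (2 sinθ) = (+0.890102, -0.243278, -0.385402)
rvec = θ·k = (+0.653935, -0.178730, -0.283145)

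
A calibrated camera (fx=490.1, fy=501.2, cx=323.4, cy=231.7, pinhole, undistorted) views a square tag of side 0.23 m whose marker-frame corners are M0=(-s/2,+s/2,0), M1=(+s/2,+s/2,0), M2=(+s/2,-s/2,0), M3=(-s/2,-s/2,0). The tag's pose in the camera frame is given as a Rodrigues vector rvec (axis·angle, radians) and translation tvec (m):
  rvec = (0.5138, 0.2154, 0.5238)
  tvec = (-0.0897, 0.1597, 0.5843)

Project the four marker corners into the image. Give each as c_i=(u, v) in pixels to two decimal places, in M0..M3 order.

Intrinsics K: fx=490.1, fy=501.2, cx=323.4, cy=231.7
Marker side s = 0.23 m; corners in marker frame (Z=0):
  M0 = (-0.1150, +0.1150, 0)
  M1 = (+0.1150, +0.1150, 0)
  M2 = (+0.1150, -0.1150, 0)
  M3 = (-0.1150, -0.1150, 0)
rvec = (0.5138, 0.2154, 0.5238), |rvec| = θ = 0.76469 rad = 43.814°
Rodrigues: sinθ=0.69231, 1−cosθ=0.27840; R = I + sinθ·[k]× + (1−cosθ)·[k]×²:
    [+0.84728 -0.42153 +0.32315]
    [+0.52691 +0.74369 -0.41145]
    [-0.06688 +0.51889 +0.85222]
t = (-0.0897, 0.1597, 0.5843) m
M0: Pc = R·M0+t = (-0.23561, +0.18463, +0.65166); u = 490.1·(-0.23561)/0.65166 + 323.4 = 146.2007, v = 501.2·(+0.18463)/0.65166 + 231.7 = 373.6996
M1: Pc = R·M1+t = (-0.04074, +0.30582, +0.63628); u = 490.1·(-0.04074)/0.63628 + 323.4 = 292.0208, v = 501.2·(+0.30582)/0.63628 + 231.7 = 472.5944
M2: Pc = R·M2+t = (+0.05621, +0.13477, +0.51694); u = 490.1·(+0.05621)/0.51694 + 323.4 = 376.6953, v = 501.2·(+0.13477)/0.51694 + 231.7 = 362.3686
M3: Pc = R·M3+t = (-0.13866, +0.01358, +0.53232); u = 490.1·(-0.13866)/0.53232 + 323.4 = 195.7360, v = 501.2·(+0.01358)/0.53232 + 231.7 = 244.4870

c0=(146.20, 373.70) c1=(292.02, 472.59) c2=(376.70, 362.37) c3=(195.74, 244.49)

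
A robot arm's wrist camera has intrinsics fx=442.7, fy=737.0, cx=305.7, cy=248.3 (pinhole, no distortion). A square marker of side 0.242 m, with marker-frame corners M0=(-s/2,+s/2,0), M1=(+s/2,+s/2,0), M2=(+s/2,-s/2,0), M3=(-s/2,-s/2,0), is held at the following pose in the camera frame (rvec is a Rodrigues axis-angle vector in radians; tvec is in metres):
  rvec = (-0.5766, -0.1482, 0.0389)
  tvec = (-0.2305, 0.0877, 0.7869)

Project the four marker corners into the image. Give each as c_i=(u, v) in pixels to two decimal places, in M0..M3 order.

c0=(86.30, 436.01) c1=(239.40, 446.99) c2=(248.88, 244.71) c3=(120.29, 227.94)

Intrinsics K: fx=442.7, fy=737.0, cx=305.7, cy=248.3
Marker side s = 0.242 m; corners in marker frame (Z=0):
  M0 = (-0.1210, +0.1210, 0)
  M1 = (+0.1210, +0.1210, 0)
  M2 = (+0.1210, -0.1210, 0)
  M3 = (-0.1210, -0.1210, 0)
rvec = (-0.5766, -0.1482, 0.0389), |rvec| = θ = 0.59661 rad = 34.183°
Rodrigues: sinθ=0.56184, 1−cosθ=0.17276; R = I + sinθ·[k]× + (1−cosθ)·[k]×²:
    [+0.98861 +0.00484 -0.15045]
    [+0.07811 +0.83790 +0.54020]
    [+0.12868 -0.54580 +0.82798]
t = (-0.2305, 0.0877, 0.7869) m
M0: Pc = R·M0+t = (-0.34954, +0.17964, +0.70529); u = 442.7·(-0.34954)/0.70529 + 305.7 = 86.3014, v = 737.0·(+0.17964)/0.70529 + 248.3 = 436.0123
M1: Pc = R·M1+t = (-0.11029, +0.19854, +0.73643); u = 442.7·(-0.11029)/0.73643 + 305.7 = 239.3980, v = 737.0·(+0.19854)/0.73643 + 248.3 = 446.9914
M2: Pc = R·M2+t = (-0.11146, -0.00424, +0.86851); u = 442.7·(-0.11146)/0.86851 + 305.7 = 248.8840, v = 737.0·(-0.00424)/0.86851 + 248.3 = 244.7058
M3: Pc = R·M3+t = (-0.35071, -0.02314, +0.83737); u = 442.7·(-0.35071)/0.83737 + 305.7 = 120.2888, v = 737.0·(-0.02314)/0.83737 + 248.3 = 227.9360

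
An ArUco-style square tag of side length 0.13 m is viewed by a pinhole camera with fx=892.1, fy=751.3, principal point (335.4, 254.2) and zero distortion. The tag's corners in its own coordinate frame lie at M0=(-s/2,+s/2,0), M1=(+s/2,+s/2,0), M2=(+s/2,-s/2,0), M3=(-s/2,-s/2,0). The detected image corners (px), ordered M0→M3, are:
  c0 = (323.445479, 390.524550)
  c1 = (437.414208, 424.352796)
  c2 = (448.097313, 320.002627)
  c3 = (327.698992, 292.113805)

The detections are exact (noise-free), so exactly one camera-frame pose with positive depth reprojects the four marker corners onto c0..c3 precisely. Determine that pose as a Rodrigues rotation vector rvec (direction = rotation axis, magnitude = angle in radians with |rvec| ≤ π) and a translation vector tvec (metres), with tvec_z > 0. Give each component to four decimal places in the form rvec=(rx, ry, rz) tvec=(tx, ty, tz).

Intrinsics K: fx=892.1, fy=751.3, cx=335.4, cy=254.2
Marker side s = 0.13 m; corners in marker frame (Z=0):
  M0 = (-0.0650, +0.0650, 0)
  M1 = (+0.0650, +0.0650, 0)
  M2 = (+0.0650, -0.0650, 0)
  M3 = (-0.0650, -0.0650, 0)
Detected image corners:
  c0 = (323.445479, 390.524550) px
  c1 = (437.414208, 424.352796) px
  c2 = (448.097313, 320.002627) px
  c3 = (327.698992, 292.113805) px
Planar DLT: solve 8×8 A·h = b for H (H[2,2]=1):
  H  [+682.54606 +91.69548 +381.90674]
  H  [+35.27573 +916.65858 +357.45002]
  H  [-0.56810 +0.38585 +1.00000]
B = K⁻¹H; ‖b₁‖=1.156623, ‖b₂‖=1.156623; λ = 2/(‖b₁‖+‖b₂‖) = 0.864586, sign → tz>0 ⇒ λ=+0.864586
r₁ = λ·B[:,0] = (+0.84616,+0.20678,-0.49118); r₂ = λ·B[:,1] = (-0.03656,+0.94200,+0.33360)
r₃ = r₁×r₂ = (+0.53167,-0.26433,+0.80465); SVD([r₁ r₂ r₃]) → R = UVᵀ:
  R  [+0.84616 -0.03656 +0.53167]
  R  [+0.20678 +0.94200 -0.26433]
  R  [-0.49118 +0.33360 +0.80465]
t = (+0.04507, +0.11882, +0.86459) m
tr R = 2.592812; θ = arccos((tr R − 1)/2) = 0.649468 rad = 37.212°
axis k = ((R−Rᵀ)₃₂, (R−Rᵀ)₁₃, (R−Rᵀ)₂₁) / (2 sinθ) = (+0.494350, +0.845661, +0.201185)
rvec = θ·k = (+0.321065, +0.549229, +0.130663)

rvec=(0.3211, 0.5492, 0.1307) tvec=(0.0451, 0.1188, 0.8646)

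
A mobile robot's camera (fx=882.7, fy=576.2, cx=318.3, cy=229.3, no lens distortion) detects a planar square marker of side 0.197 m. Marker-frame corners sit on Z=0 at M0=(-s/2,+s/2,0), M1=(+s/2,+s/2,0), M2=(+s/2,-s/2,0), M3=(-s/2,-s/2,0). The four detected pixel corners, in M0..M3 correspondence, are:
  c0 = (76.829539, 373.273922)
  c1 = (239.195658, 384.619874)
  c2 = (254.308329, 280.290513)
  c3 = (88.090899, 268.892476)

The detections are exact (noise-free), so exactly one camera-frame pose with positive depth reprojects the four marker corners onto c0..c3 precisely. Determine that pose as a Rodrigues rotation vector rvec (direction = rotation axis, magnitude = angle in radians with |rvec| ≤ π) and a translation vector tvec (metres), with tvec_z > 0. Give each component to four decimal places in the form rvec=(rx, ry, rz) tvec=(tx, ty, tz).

rvec=(0.1238, 0.0173, 0.1028) tvec=(-0.1832, 0.1789, 1.0508)

Intrinsics K: fx=882.7, fy=576.2, cx=318.3, cy=229.3
Marker side s = 0.197 m; corners in marker frame (Z=0):
  M0 = (-0.0985, +0.0985, 0)
  M1 = (+0.0985, +0.0985, 0)
  M2 = (+0.0985, -0.0985, 0)
  M3 = (-0.0985, -0.0985, 0)
Detected image corners:
  c0 = (76.829539, 373.273922) px
  c1 = (239.195658, 384.619874) px
  c2 = (254.308329, 280.290513) px
  c3 = (88.090899, 268.892476) px
Planar DLT: solve 8×8 A·h = b for H (H[2,2]=1):
  H  [+832.15207 -47.47866 +164.44567]
  H  [+54.34447 +568.33541 +327.37071]
  H  [-0.01034 +0.11816 +1.00000]
B = K⁻¹H; ‖b₁‖=0.951625, ‖b₂‖=0.951625; λ = 2/(‖b₁‖+‖b₂‖) = 1.050834, sign → tz>0 ⇒ λ=+1.050834
r₁ = λ·B[:,0] = (+0.99458,+0.10344,-0.01087); r₂ = λ·B[:,1] = (-0.10130,+0.98708,+0.12417)
r₃ = r₁×r₂ = (+0.02357,-0.12240,+0.99220); SVD([r₁ r₂ r₃]) → R = UVᵀ:
  R  [+0.99458 -0.10130 +0.02357]
  R  [+0.10344 +0.98708 -0.12240]
  R  [-0.01087 +0.12417 +0.99220]
t = (-0.18316, +0.17885, +1.05083) m
tr R = 2.973855; θ = arccos((tr R − 1)/2) = 0.161872 rad = 9.275°
axis k = ((R−Rᵀ)₃₂, (R−Rᵀ)₁₃, (R−Rᵀ)₂₁) / (2 sinθ) = (+0.764951, +0.106850, +0.635164)
rvec = θ·k = (+0.123824, +0.017296, +0.102815)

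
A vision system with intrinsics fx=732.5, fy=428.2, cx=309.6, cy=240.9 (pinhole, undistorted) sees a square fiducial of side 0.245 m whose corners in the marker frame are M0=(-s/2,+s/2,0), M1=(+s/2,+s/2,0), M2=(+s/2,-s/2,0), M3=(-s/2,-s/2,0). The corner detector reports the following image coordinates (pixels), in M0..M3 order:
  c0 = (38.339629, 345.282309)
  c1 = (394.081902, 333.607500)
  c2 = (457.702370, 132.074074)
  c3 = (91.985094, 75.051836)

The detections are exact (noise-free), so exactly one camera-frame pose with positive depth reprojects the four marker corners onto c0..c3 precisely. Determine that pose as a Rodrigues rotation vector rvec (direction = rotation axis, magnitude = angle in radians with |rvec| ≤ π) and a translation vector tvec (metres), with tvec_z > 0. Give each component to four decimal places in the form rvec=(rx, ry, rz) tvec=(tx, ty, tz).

rvec=(0.1757, -0.5375, 0.1202) tvec=(-0.0241, -0.0140, 0.4469)

Intrinsics K: fx=732.5, fy=428.2, cx=309.6, cy=240.9
Marker side s = 0.245 m; corners in marker frame (Z=0):
  M0 = (-0.1225, +0.1225, 0)
  M1 = (+0.1225, +0.1225, 0)
  M2 = (+0.1225, -0.1225, 0)
  M3 = (-0.1225, -0.1225, 0)
Detected image corners:
  c0 = (38.339629, 345.282309) px
  c1 = (394.081902, 333.607500) px
  c2 = (457.702370, 132.074074) px
  c3 = (91.985094, 75.051836) px
Planar DLT: solve 8×8 A·h = b for H (H[2,2]=1):
  H  [+1756.36387 -168.21549 +270.06916]
  H  [+344.25801 +1009.62062 +227.46869]
  H  [+1.15974 +0.30137 +1.00000]
B = K⁻¹H; ‖b₁‖=2.237599, ‖b₂‖=2.237599; λ = 2/(‖b₁‖+‖b₂‖) = 0.446908, sign → tz>0 ⇒ λ=+0.446908
r₁ = λ·B[:,0] = (+0.85251,+0.06771,+0.51830); r₂ = λ·B[:,1] = (-0.15956,+0.97796,+0.13469)
r₃ = r₁×r₂ = (-0.49776,-0.19752,+0.84453); SVD([r₁ r₂ r₃]) → R = UVᵀ:
  R  [+0.85251 -0.15956 -0.49776]
  R  [+0.06771 +0.97796 -0.19752]
  R  [+0.51830 +0.13469 +0.84453]
t = (-0.02412, -0.01402, +0.44691) m
tr R = 2.675000; θ = arccos((tr R − 1)/2) = 0.578104 rad = 33.123°
axis k = ((R−Rᵀ)₃₂, (R−Rᵀ)₁₃, (R−Rᵀ)₂₁) / (2 sinθ) = (+0.303973, -0.929708, +0.207953)
rvec = θ·k = (+0.175728, -0.537468, +0.120219)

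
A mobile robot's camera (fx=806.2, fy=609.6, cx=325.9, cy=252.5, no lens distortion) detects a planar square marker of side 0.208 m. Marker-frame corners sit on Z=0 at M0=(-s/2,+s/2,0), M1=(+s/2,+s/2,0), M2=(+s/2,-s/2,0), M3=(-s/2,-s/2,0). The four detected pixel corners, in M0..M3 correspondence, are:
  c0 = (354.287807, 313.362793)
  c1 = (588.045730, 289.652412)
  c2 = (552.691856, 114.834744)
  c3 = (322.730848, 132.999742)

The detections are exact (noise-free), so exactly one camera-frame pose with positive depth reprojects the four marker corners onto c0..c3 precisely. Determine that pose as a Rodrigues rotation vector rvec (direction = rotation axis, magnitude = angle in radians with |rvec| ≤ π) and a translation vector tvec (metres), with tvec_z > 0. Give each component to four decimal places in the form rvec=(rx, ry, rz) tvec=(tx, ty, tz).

rvec=(-0.0757, -0.0931, -0.1265) tvec=(0.1134, -0.0471, 0.7032)

Intrinsics K: fx=806.2, fy=609.6, cx=325.9, cy=252.5
Marker side s = 0.208 m; corners in marker frame (Z=0):
  M0 = (-0.1040, +0.1040, 0)
  M1 = (+0.1040, +0.1040, 0)
  M2 = (+0.1040, -0.1040, 0)
  M3 = (-0.1040, -0.1040, 0)
Detected image corners:
  c0 = (354.287807, 313.362793) px
  c1 = (588.045730, 289.652412) px
  c2 = (552.691856, 114.834744) px
  c3 = (322.730848, 132.999742) px
Planar DLT: solve 8×8 A·h = b for H (H[2,2]=1):
  H  [+1177.54846 +116.11587 +455.93701]
  H  [-71.06755 +832.61039 +211.65006]
  H  [+0.13849 -0.09871 +1.00000]
B = K⁻¹H; ‖b₁‖=1.422122, ‖b₂‖=1.422122; λ = 2/(‖b₁‖+‖b₂‖) = 0.703175, sign → tz>0 ⇒ λ=+0.703175
r₁ = λ·B[:,0] = (+0.98770,-0.12231,+0.09738); r₂ = λ·B[:,1] = (+0.12934,+0.98917,-0.06941)
r₃ = r₁×r₂ = (-0.08783,+0.08115,+0.99282); SVD([r₁ r₂ r₃]) → R = UVᵀ:
  R  [+0.98770 +0.12934 -0.08783]
  R  [-0.12231 +0.98917 +0.08115]
  R  [+0.09738 -0.06941 +0.99282]
t = (+0.11342, -0.04712, +0.70317) m
tr R = 2.969695; θ = arccos((tr R − 1)/2) = 0.174304 rad = 9.987°
axis k = ((R−Rᵀ)₃₂, (R−Rᵀ)₁₃, (R−Rᵀ)₂₁) / (2 sinθ) = (-0.434101, -0.533997, -0.725536)
rvec = θ·k = (-0.075665, -0.093078, -0.126464)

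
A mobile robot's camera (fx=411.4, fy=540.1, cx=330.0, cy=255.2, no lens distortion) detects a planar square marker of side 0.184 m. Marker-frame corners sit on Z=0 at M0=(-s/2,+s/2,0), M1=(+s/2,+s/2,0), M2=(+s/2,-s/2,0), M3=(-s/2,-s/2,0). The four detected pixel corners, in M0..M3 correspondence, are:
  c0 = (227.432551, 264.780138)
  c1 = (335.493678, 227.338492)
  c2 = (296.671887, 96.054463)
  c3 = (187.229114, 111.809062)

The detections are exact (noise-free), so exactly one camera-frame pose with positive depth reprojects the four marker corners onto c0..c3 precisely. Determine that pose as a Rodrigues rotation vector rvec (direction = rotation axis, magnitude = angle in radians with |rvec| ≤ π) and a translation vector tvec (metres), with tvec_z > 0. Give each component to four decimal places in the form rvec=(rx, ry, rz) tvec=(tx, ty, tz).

rvec=(-0.2306, -0.4986, -0.3199) tvec=(-0.1001, -0.0972, 0.6358)

Intrinsics K: fx=411.4, fy=540.1, cx=330.0, cy=255.2
Marker side s = 0.184 m; corners in marker frame (Z=0):
  M0 = (-0.0920, +0.0920, 0)
  M1 = (+0.0920, +0.0920, 0)
  M2 = (+0.0920, -0.0920, 0)
  M3 = (-0.0920, -0.0920, 0)
Detected image corners:
  c0 = (227.432551, 264.780138) px
  c1 = (335.493678, 227.338492) px
  c2 = (296.671887, 96.054463) px
  c3 = (187.229114, 111.809062) px
Planar DLT: solve 8×8 A·h = b for H (H[2,2]=1):
  H  [+797.49721 +157.55683 +265.25652]
  H  [-5.37654 +730.10062 +172.60890]
  H  [+0.78859 -0.21747 +1.00000]
B = K⁻¹H; ‖b₁‖=1.572801, ‖b₂‖=1.572801; λ = 2/(‖b₁‖+‖b₂‖) = 0.635808, sign → tz>0 ⇒ λ=+0.635808
r₁ = λ·B[:,0] = (+0.83033,-0.24324,+0.50139); r₂ = λ·B[:,1] = (+0.35441,+0.92481,-0.13827)
r₃ = r₁×r₂ = (-0.43006,+0.29251,+0.85410); SVD([r₁ r₂ r₃]) → R = UVᵀ:
  R  [+0.83033 +0.35441 -0.43006]
  R  [-0.24324 +0.92481 +0.29251]
  R  [+0.50139 -0.13827 +0.85410]
t = (-0.10006, -0.09723, +0.63581) m
tr R = 2.609238; θ = arccos((tr R − 1)/2) = 0.635763 rad = 36.427°
axis k = ((R−Rᵀ)₃₂, (R−Rᵀ)₁₃, (R−Rᵀ)₂₁) / (2 sinθ) = (-0.362733, -0.784324, -0.503249)
rvec = θ·k = (-0.230612, -0.498644, -0.319947)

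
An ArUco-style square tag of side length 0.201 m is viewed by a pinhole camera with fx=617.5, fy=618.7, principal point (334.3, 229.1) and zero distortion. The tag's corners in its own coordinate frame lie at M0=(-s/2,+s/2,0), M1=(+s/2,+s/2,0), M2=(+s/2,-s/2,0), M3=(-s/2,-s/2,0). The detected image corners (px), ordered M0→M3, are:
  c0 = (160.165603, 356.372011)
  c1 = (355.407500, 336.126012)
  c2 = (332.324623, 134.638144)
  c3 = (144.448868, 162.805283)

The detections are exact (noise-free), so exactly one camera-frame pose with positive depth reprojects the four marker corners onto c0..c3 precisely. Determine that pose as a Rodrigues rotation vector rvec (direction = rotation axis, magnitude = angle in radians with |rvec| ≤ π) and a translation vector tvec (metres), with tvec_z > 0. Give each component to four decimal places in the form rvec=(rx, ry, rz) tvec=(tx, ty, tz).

Intrinsics K: fx=617.5, fy=618.7, cx=334.3, cy=229.1
Marker side s = 0.201 m; corners in marker frame (Z=0):
  M0 = (-0.1005, +0.1005, 0)
  M1 = (+0.1005, +0.1005, 0)
  M2 = (+0.1005, -0.1005, 0)
  M3 = (-0.1005, -0.1005, 0)
Detected image corners:
  c0 = (160.165603, 356.372011) px
  c1 = (355.407500, 336.126012) px
  c2 = (332.324623, 134.638144) px
  c3 = (144.448868, 162.805283) px
Planar DLT: solve 8×8 A·h = b for H (H[2,2]=1):
  H  [+898.08369 +54.18196 +245.80207]
  H  [-175.26702 +940.45946 +246.07569]
  H  [-0.22022 -0.16901 +1.00000]
B = K⁻¹H; ‖b₁‖=1.601700, ‖b₂‖=1.601700; λ = 2/(‖b₁‖+‖b₂‖) = 0.624337, sign → tz>0 ⇒ λ=+0.624337
r₁ = λ·B[:,0] = (+0.98246,-0.12595,-0.13749); r₂ = λ·B[:,1] = (+0.11191,+0.98810,-0.10552)
r₃ = r₁×r₂ = (+0.14915,+0.08828,+0.98487); SVD([r₁ r₂ r₃]) → R = UVᵀ:
  R  [+0.98246 +0.11191 +0.14915]
  R  [-0.12595 +0.98810 +0.08828]
  R  [-0.13749 -0.10552 +0.98487]
t = (-0.08948, +0.01713, +0.62434) m
tr R = 2.955429; θ = arccos((tr R − 1)/2) = 0.211512 rad = 12.119°
axis k = ((R−Rᵀ)₃₂, (R−Rᵀ)₁₃, (R−Rᵀ)₂₁) / (2 sinθ) = (-0.461564, +0.682673, -0.566495)
rvec = θ·k = (-0.097627, +0.144394, -0.119821)

rvec=(-0.0976, 0.1444, -0.1198) tvec=(-0.0895, 0.0171, 0.6243)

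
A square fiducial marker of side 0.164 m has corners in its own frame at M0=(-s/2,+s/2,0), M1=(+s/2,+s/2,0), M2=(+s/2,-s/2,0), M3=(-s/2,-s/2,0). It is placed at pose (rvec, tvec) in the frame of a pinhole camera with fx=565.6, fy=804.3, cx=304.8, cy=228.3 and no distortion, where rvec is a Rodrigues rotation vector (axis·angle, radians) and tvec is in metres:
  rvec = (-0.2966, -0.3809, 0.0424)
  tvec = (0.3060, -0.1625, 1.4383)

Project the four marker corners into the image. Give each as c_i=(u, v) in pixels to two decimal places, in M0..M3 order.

c0=(399.19, 174.87) c1=(454.95, 185.84) c2=(449.21, 102.68) c3=(395.08, 88.65)

Intrinsics K: fx=565.6, fy=804.3, cx=304.8, cy=228.3
Marker side s = 0.164 m; corners in marker frame (Z=0):
  M0 = (-0.0820, +0.0820, 0)
  M1 = (+0.0820, +0.0820, 0)
  M2 = (+0.0820, -0.0820, 0)
  M3 = (-0.0820, -0.0820, 0)
rvec = (-0.2966, -0.3809, 0.0424), |rvec| = θ = 0.48462 rad = 27.767°
Rodrigues: sinθ=0.46587, 1−cosθ=0.11515; R = I + sinθ·[k]× + (1−cosθ)·[k]×²:
    [+0.92798 +0.01463 -0.37233]
    [+0.09615 +0.95599 +0.27721]
    [+0.36000 -0.29304 +0.88573]
t = (0.3060, -0.1625, 1.4383) m
M0: Pc = R·M0+t = (+0.23110, -0.09199, +1.38475); u = 565.6·(+0.23110)/1.38475 + 304.8 = 399.1946, v = 804.3·(-0.09199)/1.38475 + 228.3 = 174.8678
M1: Pc = R·M1+t = (+0.38329, -0.07622, +1.44379); u = 565.6·(+0.38329)/1.44379 + 304.8 = 454.9543, v = 804.3·(-0.07622)/1.44379 + 228.3 = 185.8371
M2: Pc = R·M2+t = (+0.38090, -0.23301, +1.49185); u = 565.6·(+0.38090)/1.49185 + 304.8 = 449.2075, v = 804.3·(-0.23301)/1.49185 + 228.3 = 102.6793
M3: Pc = R·M3+t = (+0.22871, -0.24878, +1.43281); u = 565.6·(+0.22871)/1.43281 + 304.8 = 395.0812, v = 804.3·(-0.24878)/1.43281 + 228.3 = 88.6514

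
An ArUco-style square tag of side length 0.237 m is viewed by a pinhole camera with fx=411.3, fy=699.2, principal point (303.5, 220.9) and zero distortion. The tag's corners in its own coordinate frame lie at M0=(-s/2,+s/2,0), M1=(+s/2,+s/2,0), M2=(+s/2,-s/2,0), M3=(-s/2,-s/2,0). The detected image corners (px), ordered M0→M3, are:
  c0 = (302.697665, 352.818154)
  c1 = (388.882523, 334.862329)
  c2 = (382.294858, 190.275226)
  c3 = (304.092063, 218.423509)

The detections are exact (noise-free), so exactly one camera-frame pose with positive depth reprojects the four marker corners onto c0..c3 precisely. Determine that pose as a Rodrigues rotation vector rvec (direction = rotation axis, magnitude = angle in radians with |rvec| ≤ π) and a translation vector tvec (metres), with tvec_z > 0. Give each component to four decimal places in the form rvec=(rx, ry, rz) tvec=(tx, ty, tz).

rvec=(-0.4519, 0.4672, -0.0919) tvec=(0.1053, 0.0799, 1.1078)

Intrinsics K: fx=411.3, fy=699.2, cx=303.5, cy=220.9
Marker side s = 0.237 m; corners in marker frame (Z=0):
  M0 = (-0.1185, +0.1185, 0)
  M1 = (+0.1185, +0.1185, 0)
  M2 = (+0.1185, -0.1185, 0)
  M3 = (-0.1185, -0.1185, 0)
Detected image corners:
  c0 = (302.697665, 352.818154) px
  c1 = (388.882523, 334.862329) px
  c2 = (382.294858, 190.275226) px
  c3 = (304.092063, 218.423509) px
Planar DLT: solve 8×8 A·h = b for H (H[2,2]=1):
  H  [+217.15089 -126.87749 +342.60883]
  H  [-200.81099 +478.54245 +271.31681]
  H  [-0.37407 -0.39794 +1.00000]
B = K⁻¹H; ‖b₁‖=0.902717, ‖b₂‖=0.902717; λ = 2/(‖b₁‖+‖b₂‖) = 1.107767, sign → tz>0 ⇒ λ=+1.107767
r₁ = λ·B[:,0] = (+0.89063,-0.18723,-0.41438); r₂ = λ·B[:,1] = (-0.01644,+0.89744,-0.44083)
r₃ = r₁×r₂ = (+0.45442,+0.39943,+0.79622); SVD([r₁ r₂ r₃]) → R = UVᵀ:
  R  [+0.89063 -0.01644 +0.45442]
  R  [-0.18723 +0.89744 +0.39943]
  R  [-0.41438 -0.44083 +0.79622]
t = (+0.10533, +0.07988, +1.10777) m
tr R = 2.584292; θ = arccos((tr R − 1)/2) = 0.656479 rad = 37.613°
axis k = ((R−Rᵀ)₃₂, (R−Rᵀ)₁₃, (R−Rᵀ)₂₁) / (2 sinθ) = (-0.688356, +0.711750, -0.139923)
rvec = θ·k = (-0.451891, +0.467249, -0.091856)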